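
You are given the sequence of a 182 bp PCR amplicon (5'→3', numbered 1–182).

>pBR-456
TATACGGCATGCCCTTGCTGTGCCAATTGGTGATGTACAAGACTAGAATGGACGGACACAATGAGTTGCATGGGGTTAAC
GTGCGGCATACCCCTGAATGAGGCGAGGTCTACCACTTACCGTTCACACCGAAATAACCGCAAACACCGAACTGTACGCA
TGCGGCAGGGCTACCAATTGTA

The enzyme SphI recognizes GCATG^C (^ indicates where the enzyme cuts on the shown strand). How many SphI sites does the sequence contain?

2

GCATGC occurs starting at positions 7, 158.
SphI cuts at 2 sites.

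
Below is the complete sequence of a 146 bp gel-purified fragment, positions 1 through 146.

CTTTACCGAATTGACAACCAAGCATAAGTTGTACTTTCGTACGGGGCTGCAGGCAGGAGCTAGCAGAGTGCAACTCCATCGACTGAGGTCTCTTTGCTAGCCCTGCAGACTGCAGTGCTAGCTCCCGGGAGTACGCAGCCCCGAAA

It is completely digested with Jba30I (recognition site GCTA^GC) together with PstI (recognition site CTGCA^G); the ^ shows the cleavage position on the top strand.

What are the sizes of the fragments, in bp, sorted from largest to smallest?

51, 37, 26, 11, 8, 7, 6 bp

Jba30I sites (GCTAGC) start at positions 59, 96, 117.
Jba30I cuts after base 4 of each site, so after positions 62, 99, 120.
PstI sites (CTGCAG) start at positions 47, 103, 110.
PstI cuts after base 5 of each site (before the last base), so after positions 51, 107, 114.
Combined cut positions: 51, 62, 99, 107, 114, 120.
Linear molecule, 6 cuts → 7 fragments:
  1–51 → 51 bp
  52–62 → 11 bp
  63–99 → 37 bp
  100–107 → 8 bp
  108–114 → 7 bp
  115–120 → 6 bp
  121–146 → 26 bp
Sorted largest to smallest: 51, 37, 26, 11, 8, 7, 6 bp.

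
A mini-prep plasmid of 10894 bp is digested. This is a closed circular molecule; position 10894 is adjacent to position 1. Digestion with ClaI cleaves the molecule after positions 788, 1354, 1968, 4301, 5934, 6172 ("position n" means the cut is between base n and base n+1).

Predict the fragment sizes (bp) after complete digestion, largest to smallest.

Circular molecule, 6 cuts → 6 fragments:
  1354 − 788 = 566 bp
  1968 − 1354 = 614 bp
  4301 − 1968 = 2333 bp
  5934 − 4301 = 1633 bp
  6172 − 5934 = 238 bp
  wrap: 10894 − 6172 + 788 = 5510 bp
Sorted largest to smallest: 5510, 2333, 1633, 614, 566, 238 bp.

5510, 2333, 1633, 614, 566, 238 bp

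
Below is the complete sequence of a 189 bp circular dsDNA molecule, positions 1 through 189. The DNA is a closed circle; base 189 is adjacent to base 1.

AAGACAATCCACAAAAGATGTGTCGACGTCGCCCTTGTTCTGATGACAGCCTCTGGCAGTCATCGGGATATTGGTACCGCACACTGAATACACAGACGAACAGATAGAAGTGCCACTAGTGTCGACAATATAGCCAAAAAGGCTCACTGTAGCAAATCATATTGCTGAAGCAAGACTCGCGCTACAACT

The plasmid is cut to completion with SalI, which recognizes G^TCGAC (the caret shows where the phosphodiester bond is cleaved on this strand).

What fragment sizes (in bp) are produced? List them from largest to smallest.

SalI sites (GTCGAC) start at positions 22, 121.
SalI cuts after the first base of each site, so after positions 22, 121.
Circular molecule, 2 cuts → 2 fragments:
  23–121 → 99 bp
  122–189 then 1–22 → 68 + 22 = 90 bp
Sorted largest to smallest: 99, 90 bp.

99, 90 bp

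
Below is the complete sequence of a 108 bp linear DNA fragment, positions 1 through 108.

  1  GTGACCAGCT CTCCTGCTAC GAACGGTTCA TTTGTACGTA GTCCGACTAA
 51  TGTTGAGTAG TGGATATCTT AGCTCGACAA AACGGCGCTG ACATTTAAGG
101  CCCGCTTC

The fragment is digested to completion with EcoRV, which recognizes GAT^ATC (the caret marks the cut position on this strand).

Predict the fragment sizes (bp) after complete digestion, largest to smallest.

65, 43 bp

The EcoRV site (GATATC) starts at position 63.
EcoRV cuts after base 3 of each site, so after position 65.
Linear molecule, 1 cut → 2 fragments:
  1–65 → 65 bp
  66–108 → 43 bp
Sorted largest to smallest: 65, 43 bp.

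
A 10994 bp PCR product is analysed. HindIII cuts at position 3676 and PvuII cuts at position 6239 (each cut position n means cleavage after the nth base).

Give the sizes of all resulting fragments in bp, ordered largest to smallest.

4755, 3676, 2563 bp

Combined cut positions (sorted): 3676, 6239.
Linear molecule, 2 cuts → 3 fragments:
  3676 − 0 = 3676 bp
  6239 − 3676 = 2563 bp
  10994 − 6239 = 4755 bp
Sorted largest to smallest: 4755, 3676, 2563 bp.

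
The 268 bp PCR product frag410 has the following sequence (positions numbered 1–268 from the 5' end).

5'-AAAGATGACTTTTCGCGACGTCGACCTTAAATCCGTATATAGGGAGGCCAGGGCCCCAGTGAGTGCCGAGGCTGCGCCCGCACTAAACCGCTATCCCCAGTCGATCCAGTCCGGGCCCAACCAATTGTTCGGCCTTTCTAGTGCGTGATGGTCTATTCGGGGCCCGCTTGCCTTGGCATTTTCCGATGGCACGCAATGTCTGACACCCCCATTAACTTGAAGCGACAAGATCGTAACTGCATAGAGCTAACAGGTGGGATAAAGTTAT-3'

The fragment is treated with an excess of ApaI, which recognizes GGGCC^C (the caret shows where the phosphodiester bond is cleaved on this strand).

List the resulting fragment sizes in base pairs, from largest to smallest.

ApaI sites (GGGCCC) start at positions 51, 113, 160.
ApaI cuts after base 5 of each site (before the last base), so after positions 55, 117, 164.
Linear molecule, 3 cuts → 4 fragments:
  1–55 → 55 bp
  56–117 → 62 bp
  118–164 → 47 bp
  165–268 → 104 bp
Sorted largest to smallest: 104, 62, 55, 47 bp.

104, 62, 55, 47 bp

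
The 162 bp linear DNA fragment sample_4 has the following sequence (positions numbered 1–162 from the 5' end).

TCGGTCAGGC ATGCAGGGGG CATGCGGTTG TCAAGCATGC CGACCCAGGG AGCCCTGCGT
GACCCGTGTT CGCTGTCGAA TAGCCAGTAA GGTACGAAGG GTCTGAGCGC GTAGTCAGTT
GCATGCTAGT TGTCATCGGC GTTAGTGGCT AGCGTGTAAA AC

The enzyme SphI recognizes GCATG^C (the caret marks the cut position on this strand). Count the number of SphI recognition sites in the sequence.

GCATGC occurs starting at positions 9, 20, 35, 121.
SphI cuts at 4 sites.

4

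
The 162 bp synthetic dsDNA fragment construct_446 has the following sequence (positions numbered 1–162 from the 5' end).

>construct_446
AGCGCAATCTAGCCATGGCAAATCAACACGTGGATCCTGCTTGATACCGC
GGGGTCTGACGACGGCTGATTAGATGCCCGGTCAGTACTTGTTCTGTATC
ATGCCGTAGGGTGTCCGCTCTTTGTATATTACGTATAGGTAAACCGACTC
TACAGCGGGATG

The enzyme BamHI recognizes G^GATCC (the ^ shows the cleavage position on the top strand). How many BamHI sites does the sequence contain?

1

GGATCC occurs starting at position 32.
BamHI cuts at 1 site.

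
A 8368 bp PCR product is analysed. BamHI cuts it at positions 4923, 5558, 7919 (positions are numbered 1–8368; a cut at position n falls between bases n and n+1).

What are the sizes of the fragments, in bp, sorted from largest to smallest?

4923, 2361, 635, 449 bp

Linear molecule, 3 cuts → 4 fragments:
  4923 − 0 = 4923 bp
  5558 − 4923 = 635 bp
  7919 − 5558 = 2361 bp
  8368 − 7919 = 449 bp
Sorted largest to smallest: 4923, 2361, 635, 449 bp.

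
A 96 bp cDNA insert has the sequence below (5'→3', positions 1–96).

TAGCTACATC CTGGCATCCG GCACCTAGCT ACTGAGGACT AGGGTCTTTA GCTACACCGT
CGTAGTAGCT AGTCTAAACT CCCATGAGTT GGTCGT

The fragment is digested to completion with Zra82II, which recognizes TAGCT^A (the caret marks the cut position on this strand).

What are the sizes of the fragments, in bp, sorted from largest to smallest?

Zra82II sites (TAGCTA) start at positions 1, 26, 49, 66.
Zra82II cuts after base 5 of each site (before the last base), so after positions 5, 30, 53, 70.
Linear molecule, 4 cuts → 5 fragments:
  1–5 → 5 bp
  6–30 → 25 bp
  31–53 → 23 bp
  54–70 → 17 bp
  71–96 → 26 bp
Sorted largest to smallest: 26, 25, 23, 17, 5 bp.

26, 25, 23, 17, 5 bp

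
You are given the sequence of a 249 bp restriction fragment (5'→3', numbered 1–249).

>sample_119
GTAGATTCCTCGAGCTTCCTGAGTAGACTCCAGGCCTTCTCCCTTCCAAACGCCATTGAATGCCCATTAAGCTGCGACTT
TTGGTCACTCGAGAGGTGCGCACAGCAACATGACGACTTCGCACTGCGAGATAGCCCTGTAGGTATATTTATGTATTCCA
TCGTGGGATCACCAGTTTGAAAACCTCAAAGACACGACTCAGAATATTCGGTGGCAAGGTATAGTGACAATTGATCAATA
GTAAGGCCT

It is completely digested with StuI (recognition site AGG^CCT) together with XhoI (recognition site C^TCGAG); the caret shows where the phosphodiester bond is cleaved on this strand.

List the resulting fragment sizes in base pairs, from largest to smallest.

StuI sites (AGGCCT) start at positions 32, 244.
StuI cuts after base 3 of each site, so after positions 34, 246.
XhoI sites (CTCGAG) start at positions 9, 88.
XhoI cuts after the first base of each site, so after positions 9, 88.
Combined cut positions: 9, 34, 88, 246.
Linear molecule, 4 cuts → 5 fragments:
  1–9 → 9 bp
  10–34 → 25 bp
  35–88 → 54 bp
  89–246 → 158 bp
  247–249 → 3 bp
Sorted largest to smallest: 158, 54, 25, 9, 3 bp.

158, 54, 25, 9, 3 bp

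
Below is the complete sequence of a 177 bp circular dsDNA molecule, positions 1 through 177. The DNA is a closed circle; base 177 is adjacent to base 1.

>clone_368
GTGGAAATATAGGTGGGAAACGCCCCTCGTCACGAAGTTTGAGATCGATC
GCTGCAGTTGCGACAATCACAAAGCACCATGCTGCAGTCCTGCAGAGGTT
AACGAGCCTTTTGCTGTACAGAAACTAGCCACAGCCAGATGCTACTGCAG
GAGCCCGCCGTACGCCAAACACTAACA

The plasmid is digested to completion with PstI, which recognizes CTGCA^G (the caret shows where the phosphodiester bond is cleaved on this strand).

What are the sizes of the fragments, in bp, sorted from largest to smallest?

84, 55, 30, 8 bp

PstI sites (CTGCAG) start at positions 52, 82, 90, 145.
PstI cuts after base 5 of each site (before the last base), so after positions 56, 86, 94, 149.
Circular molecule, 4 cuts → 4 fragments:
  57–86 → 30 bp
  87–94 → 8 bp
  95–149 → 55 bp
  150–177 then 1–56 → 28 + 56 = 84 bp
Sorted largest to smallest: 84, 55, 30, 8 bp.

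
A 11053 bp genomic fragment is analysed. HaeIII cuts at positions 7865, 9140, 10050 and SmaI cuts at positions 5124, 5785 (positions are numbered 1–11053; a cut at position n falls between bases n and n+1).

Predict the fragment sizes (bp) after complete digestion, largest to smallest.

Combined cut positions (sorted): 5124, 5785, 7865, 9140, 10050.
Linear molecule, 5 cuts → 6 fragments:
  5124 − 0 = 5124 bp
  5785 − 5124 = 661 bp
  7865 − 5785 = 2080 bp
  9140 − 7865 = 1275 bp
  10050 − 9140 = 910 bp
  11053 − 10050 = 1003 bp
Sorted largest to smallest: 5124, 2080, 1275, 1003, 910, 661 bp.

5124, 2080, 1275, 1003, 910, 661 bp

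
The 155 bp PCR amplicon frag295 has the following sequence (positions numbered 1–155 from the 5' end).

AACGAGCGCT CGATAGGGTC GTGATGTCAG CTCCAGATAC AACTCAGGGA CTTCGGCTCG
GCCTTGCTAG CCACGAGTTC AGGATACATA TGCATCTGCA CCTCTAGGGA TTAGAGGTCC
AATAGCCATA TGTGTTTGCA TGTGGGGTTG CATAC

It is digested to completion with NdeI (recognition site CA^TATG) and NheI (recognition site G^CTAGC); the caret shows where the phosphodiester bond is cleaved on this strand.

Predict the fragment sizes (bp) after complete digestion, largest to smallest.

NdeI sites (CATATG) start at positions 87, 127.
NdeI cuts after base 2 of each site, so after positions 88, 128.
The NheI site (GCTAGC) starts at position 66.
NheI cuts after the first base of each site, so after position 66.
Combined cut positions: 66, 88, 128.
Linear molecule, 3 cuts → 4 fragments:
  1–66 → 66 bp
  67–88 → 22 bp
  89–128 → 40 bp
  129–155 → 27 bp
Sorted largest to smallest: 66, 40, 27, 22 bp.

66, 40, 27, 22 bp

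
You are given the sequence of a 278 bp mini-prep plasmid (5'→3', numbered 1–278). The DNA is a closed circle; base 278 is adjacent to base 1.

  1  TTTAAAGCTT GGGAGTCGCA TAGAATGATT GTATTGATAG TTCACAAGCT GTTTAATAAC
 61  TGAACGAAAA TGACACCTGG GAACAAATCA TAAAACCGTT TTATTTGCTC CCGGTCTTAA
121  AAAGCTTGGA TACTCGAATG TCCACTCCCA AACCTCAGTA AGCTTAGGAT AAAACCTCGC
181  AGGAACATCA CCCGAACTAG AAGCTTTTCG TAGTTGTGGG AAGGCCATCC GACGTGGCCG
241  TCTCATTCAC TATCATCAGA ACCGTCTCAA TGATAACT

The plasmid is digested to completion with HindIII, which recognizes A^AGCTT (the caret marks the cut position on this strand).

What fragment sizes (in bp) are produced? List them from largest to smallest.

117, 82, 41, 38 bp

HindIII sites (AAGCTT) start at positions 5, 122, 160, 201.
HindIII cuts after the first base of each site, so after positions 5, 122, 160, 201.
Circular molecule, 4 cuts → 4 fragments:
  6–122 → 117 bp
  123–160 → 38 bp
  161–201 → 41 bp
  202–278 then 1–5 → 77 + 5 = 82 bp
Sorted largest to smallest: 117, 82, 41, 38 bp.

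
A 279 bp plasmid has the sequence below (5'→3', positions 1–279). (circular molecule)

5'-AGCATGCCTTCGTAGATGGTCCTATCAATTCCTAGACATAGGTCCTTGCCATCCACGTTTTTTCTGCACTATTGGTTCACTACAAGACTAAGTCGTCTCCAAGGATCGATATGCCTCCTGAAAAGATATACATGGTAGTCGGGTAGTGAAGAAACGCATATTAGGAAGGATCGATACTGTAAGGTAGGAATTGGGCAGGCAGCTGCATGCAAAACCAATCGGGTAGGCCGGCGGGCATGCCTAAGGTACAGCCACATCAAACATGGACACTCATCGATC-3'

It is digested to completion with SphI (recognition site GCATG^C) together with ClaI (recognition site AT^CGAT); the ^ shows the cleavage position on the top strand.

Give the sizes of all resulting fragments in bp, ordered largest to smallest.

SphI sites (GCATGC) start at positions 2, 205, 235.
SphI cuts after base 5 of each site (before the last base), so after positions 6, 209, 239.
ClaI sites (ATCGAT) start at positions 105, 170, 273.
ClaI cuts after base 2 of each site, so after positions 106, 171, 274.
Combined cut positions: 6, 106, 171, 209, 239, 274.
Circular molecule, 6 cuts → 6 fragments:
  7–106 → 100 bp
  107–171 → 65 bp
  172–209 → 38 bp
  210–239 → 30 bp
  240–274 → 35 bp
  275–279 then 1–6 → 5 + 6 = 11 bp
Sorted largest to smallest: 100, 65, 38, 35, 30, 11 bp.

100, 65, 38, 35, 30, 11 bp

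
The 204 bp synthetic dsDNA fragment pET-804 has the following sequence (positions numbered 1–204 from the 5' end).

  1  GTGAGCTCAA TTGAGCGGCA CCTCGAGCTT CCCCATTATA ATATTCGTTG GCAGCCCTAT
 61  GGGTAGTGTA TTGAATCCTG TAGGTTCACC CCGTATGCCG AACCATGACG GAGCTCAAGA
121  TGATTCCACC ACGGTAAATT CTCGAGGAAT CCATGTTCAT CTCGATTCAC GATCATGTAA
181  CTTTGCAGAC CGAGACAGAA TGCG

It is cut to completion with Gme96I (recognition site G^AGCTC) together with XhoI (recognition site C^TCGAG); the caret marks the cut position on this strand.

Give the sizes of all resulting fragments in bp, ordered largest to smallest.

89, 63, 30, 19, 3 bp

Gme96I sites (GAGCTC) start at positions 3, 111.
Gme96I cuts after the first base of each site, so after positions 3, 111.
XhoI sites (CTCGAG) start at positions 22, 141.
XhoI cuts after the first base of each site, so after positions 22, 141.
Combined cut positions: 3, 22, 111, 141.
Linear molecule, 4 cuts → 5 fragments:
  1–3 → 3 bp
  4–22 → 19 bp
  23–111 → 89 bp
  112–141 → 30 bp
  142–204 → 63 bp
Sorted largest to smallest: 89, 63, 30, 19, 3 bp.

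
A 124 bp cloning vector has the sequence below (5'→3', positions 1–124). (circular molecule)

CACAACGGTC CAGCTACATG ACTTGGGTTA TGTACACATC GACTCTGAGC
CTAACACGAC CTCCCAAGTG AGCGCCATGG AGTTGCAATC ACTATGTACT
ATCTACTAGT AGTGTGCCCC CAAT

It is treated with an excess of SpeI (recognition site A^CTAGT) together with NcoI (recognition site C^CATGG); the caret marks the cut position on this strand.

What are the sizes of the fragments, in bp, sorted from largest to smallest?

94, 30 bp

The SpeI site (ACTAGT) starts at position 105.
SpeI cuts after the first base of each site, so after position 105.
The NcoI site (CCATGG) starts at position 75.
NcoI cuts after the first base of each site, so after position 75.
Combined cut positions: 75, 105.
Circular molecule, 2 cuts → 2 fragments:
  76–105 → 30 bp
  106–124 then 1–75 → 19 + 75 = 94 bp
Sorted largest to smallest: 94, 30 bp.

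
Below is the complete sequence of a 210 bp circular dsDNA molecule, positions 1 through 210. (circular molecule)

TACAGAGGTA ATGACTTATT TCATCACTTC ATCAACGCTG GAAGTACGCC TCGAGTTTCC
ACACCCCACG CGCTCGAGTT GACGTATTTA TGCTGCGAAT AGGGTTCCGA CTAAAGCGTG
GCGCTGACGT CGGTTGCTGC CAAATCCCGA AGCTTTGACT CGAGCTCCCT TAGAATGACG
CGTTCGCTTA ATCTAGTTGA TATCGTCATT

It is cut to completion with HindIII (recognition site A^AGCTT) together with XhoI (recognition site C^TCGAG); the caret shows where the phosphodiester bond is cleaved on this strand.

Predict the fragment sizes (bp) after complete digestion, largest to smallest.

The HindIII site (AAGCTT) starts at position 150.
HindIII cuts after the first base of each site, so after position 150.
XhoI sites (CTCGAG) start at positions 50, 73, 159.
XhoI cuts after the first base of each site, so after positions 50, 73, 159.
Combined cut positions: 50, 73, 150, 159.
Circular molecule, 4 cuts → 4 fragments:
  51–73 → 23 bp
  74–150 → 77 bp
  151–159 → 9 bp
  160–210 then 1–50 → 51 + 50 = 101 bp
Sorted largest to smallest: 101, 77, 23, 9 bp.

101, 77, 23, 9 bp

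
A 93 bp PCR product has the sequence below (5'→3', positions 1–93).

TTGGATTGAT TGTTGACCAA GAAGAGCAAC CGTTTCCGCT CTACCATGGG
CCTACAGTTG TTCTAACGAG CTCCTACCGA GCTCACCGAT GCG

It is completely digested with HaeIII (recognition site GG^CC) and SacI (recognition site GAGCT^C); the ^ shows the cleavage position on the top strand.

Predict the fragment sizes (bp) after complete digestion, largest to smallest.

50, 22, 11, 10 bp

The HaeIII site (GGCC) starts at position 49.
HaeIII cuts after base 2 of each site, so after position 50.
SacI sites (GAGCTC) start at positions 68, 79.
SacI cuts after base 5 of each site (before the last base), so after positions 72, 83.
Combined cut positions: 50, 72, 83.
Linear molecule, 3 cuts → 4 fragments:
  1–50 → 50 bp
  51–72 → 22 bp
  73–83 → 11 bp
  84–93 → 10 bp
Sorted largest to smallest: 50, 22, 11, 10 bp.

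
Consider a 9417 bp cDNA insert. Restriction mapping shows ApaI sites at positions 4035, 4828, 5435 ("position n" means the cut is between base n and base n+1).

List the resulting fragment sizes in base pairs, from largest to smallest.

Linear molecule, 3 cuts → 4 fragments:
  4035 − 0 = 4035 bp
  4828 − 4035 = 793 bp
  5435 − 4828 = 607 bp
  9417 − 5435 = 3982 bp
Sorted largest to smallest: 4035, 3982, 793, 607 bp.

4035, 3982, 793, 607 bp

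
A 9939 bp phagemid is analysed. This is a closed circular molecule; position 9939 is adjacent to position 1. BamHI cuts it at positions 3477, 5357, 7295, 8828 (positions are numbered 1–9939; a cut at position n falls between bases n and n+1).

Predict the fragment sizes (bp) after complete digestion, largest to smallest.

4588, 1938, 1880, 1533 bp

Circular molecule, 4 cuts → 4 fragments:
  5357 − 3477 = 1880 bp
  7295 − 5357 = 1938 bp
  8828 − 7295 = 1533 bp
  wrap: 9939 − 8828 + 3477 = 4588 bp
Sorted largest to smallest: 4588, 1938, 1880, 1533 bp.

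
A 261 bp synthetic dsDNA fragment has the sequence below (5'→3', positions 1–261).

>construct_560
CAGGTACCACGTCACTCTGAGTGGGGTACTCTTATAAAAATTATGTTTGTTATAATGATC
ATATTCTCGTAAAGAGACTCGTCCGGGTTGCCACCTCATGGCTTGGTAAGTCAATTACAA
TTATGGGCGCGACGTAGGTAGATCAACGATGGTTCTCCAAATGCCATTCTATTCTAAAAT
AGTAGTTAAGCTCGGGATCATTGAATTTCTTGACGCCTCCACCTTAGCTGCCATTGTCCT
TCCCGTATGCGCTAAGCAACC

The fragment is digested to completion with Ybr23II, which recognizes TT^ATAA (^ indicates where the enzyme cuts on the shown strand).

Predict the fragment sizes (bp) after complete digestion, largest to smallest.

Ybr23II sites (TTATAA) start at positions 32, 50.
Ybr23II cuts after base 2 of each site, so after positions 33, 51.
Linear molecule, 2 cuts → 3 fragments:
  1–33 → 33 bp
  34–51 → 18 bp
  52–261 → 210 bp
Sorted largest to smallest: 210, 33, 18 bp.

210, 33, 18 bp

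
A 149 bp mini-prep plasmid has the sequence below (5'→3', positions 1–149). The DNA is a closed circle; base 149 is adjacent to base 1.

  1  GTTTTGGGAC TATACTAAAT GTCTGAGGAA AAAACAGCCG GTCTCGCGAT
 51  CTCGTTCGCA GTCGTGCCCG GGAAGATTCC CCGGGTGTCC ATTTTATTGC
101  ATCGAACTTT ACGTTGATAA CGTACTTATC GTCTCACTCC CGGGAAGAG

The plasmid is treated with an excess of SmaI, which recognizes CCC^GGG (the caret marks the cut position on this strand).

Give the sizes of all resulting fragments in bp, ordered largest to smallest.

SmaI sites (CCCGGG) start at positions 67, 80, 139.
SmaI cuts after base 3 of each site, so after positions 69, 82, 141.
Circular molecule, 3 cuts → 3 fragments:
  70–82 → 13 bp
  83–141 → 59 bp
  142–149 then 1–69 → 8 + 69 = 77 bp
Sorted largest to smallest: 77, 59, 13 bp.

77, 59, 13 bp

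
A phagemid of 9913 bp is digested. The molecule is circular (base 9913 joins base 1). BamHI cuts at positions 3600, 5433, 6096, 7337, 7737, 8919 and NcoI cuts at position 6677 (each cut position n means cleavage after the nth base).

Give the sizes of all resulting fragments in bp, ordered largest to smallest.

4594, 1833, 1182, 663, 660, 581, 400 bp

Combined cut positions (sorted): 3600, 5433, 6096, 6677, 7337, 7737, 8919.
Circular molecule, 7 cuts → 7 fragments:
  5433 − 3600 = 1833 bp
  6096 − 5433 = 663 bp
  6677 − 6096 = 581 bp
  7337 − 6677 = 660 bp
  7737 − 7337 = 400 bp
  8919 − 7737 = 1182 bp
  wrap: 9913 − 8919 + 3600 = 4594 bp
Sorted largest to smallest: 4594, 1833, 1182, 663, 660, 581, 400 bp.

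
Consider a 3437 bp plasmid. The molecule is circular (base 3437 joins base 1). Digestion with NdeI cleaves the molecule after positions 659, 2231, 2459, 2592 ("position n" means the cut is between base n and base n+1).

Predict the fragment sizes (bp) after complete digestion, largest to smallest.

Circular molecule, 4 cuts → 4 fragments:
  2231 − 659 = 1572 bp
  2459 − 2231 = 228 bp
  2592 − 2459 = 133 bp
  wrap: 3437 − 2592 + 659 = 1504 bp
Sorted largest to smallest: 1572, 1504, 228, 133 bp.

1572, 1504, 228, 133 bp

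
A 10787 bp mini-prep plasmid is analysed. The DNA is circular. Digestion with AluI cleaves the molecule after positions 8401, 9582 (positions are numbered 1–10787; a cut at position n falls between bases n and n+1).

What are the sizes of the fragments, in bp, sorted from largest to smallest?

Circular molecule, 2 cuts → 2 fragments:
  9582 − 8401 = 1181 bp
  wrap: 10787 − 9582 + 8401 = 9606 bp
Sorted largest to smallest: 9606, 1181 bp.

9606, 1181 bp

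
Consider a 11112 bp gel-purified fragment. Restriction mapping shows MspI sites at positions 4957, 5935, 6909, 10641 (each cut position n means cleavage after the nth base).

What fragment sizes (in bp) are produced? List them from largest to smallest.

4957, 3732, 978, 974, 471 bp

Linear molecule, 4 cuts → 5 fragments:
  4957 − 0 = 4957 bp
  5935 − 4957 = 978 bp
  6909 − 5935 = 974 bp
  10641 − 6909 = 3732 bp
  11112 − 10641 = 471 bp
Sorted largest to smallest: 4957, 3732, 978, 974, 471 bp.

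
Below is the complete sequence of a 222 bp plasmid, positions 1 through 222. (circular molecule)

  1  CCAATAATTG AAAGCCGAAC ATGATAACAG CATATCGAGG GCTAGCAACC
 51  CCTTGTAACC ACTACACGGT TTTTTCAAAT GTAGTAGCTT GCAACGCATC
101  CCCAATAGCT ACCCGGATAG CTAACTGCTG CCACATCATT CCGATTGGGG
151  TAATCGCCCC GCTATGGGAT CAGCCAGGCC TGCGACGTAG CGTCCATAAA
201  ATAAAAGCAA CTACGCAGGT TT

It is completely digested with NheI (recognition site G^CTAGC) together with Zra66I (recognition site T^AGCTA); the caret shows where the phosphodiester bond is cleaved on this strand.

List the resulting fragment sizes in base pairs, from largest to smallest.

The NheI site (GCTAGC) starts at position 41.
NheI cuts after the first base of each site, so after position 41.
Zra66I sites (TAGCTA) start at positions 106, 118.
Zra66I cuts after the first base of each site, so after positions 106, 118.
Combined cut positions: 41, 106, 118.
Circular molecule, 3 cuts → 3 fragments:
  42–106 → 65 bp
  107–118 → 12 bp
  119–222 then 1–41 → 104 + 41 = 145 bp
Sorted largest to smallest: 145, 65, 12 bp.

145, 65, 12 bp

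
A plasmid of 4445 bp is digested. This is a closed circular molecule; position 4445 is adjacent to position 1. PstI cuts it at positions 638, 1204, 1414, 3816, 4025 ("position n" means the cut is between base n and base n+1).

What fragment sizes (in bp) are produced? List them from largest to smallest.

Circular molecule, 5 cuts → 5 fragments:
  1204 − 638 = 566 bp
  1414 − 1204 = 210 bp
  3816 − 1414 = 2402 bp
  4025 − 3816 = 209 bp
  wrap: 4445 − 4025 + 638 = 1058 bp
Sorted largest to smallest: 2402, 1058, 566, 210, 209 bp.

2402, 1058, 566, 210, 209 bp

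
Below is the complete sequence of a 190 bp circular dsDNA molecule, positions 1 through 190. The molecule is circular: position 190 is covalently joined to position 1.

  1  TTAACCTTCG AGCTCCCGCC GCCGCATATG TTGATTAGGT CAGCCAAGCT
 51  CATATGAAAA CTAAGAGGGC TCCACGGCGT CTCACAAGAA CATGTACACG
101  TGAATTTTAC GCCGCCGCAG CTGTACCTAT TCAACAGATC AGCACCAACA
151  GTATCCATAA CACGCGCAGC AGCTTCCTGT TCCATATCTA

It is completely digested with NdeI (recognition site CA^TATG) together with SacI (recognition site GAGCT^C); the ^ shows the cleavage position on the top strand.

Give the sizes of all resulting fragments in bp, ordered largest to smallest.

152, 26, 12 bp

NdeI sites (CATATG) start at positions 25, 51.
NdeI cuts after base 2 of each site, so after positions 26, 52.
The SacI site (GAGCTC) starts at position 10.
SacI cuts after base 5 of each site (before the last base), so after position 14.
Combined cut positions: 14, 26, 52.
Circular molecule, 3 cuts → 3 fragments:
  15–26 → 12 bp
  27–52 → 26 bp
  53–190 then 1–14 → 138 + 14 = 152 bp
Sorted largest to smallest: 152, 26, 12 bp.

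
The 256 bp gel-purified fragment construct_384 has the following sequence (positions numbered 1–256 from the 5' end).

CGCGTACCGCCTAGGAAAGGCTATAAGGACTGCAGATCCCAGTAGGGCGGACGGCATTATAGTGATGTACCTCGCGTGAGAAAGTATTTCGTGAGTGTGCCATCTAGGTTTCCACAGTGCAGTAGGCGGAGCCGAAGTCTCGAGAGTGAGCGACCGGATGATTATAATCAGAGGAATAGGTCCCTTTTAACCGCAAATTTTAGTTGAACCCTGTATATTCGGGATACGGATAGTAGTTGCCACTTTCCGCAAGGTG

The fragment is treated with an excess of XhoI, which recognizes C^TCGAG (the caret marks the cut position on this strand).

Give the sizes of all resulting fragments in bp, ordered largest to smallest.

139, 117 bp

The XhoI site (CTCGAG) starts at position 139.
XhoI cuts after the first base of each site, so after position 139.
Linear molecule, 1 cut → 2 fragments:
  1–139 → 139 bp
  140–256 → 117 bp
Sorted largest to smallest: 139, 117 bp.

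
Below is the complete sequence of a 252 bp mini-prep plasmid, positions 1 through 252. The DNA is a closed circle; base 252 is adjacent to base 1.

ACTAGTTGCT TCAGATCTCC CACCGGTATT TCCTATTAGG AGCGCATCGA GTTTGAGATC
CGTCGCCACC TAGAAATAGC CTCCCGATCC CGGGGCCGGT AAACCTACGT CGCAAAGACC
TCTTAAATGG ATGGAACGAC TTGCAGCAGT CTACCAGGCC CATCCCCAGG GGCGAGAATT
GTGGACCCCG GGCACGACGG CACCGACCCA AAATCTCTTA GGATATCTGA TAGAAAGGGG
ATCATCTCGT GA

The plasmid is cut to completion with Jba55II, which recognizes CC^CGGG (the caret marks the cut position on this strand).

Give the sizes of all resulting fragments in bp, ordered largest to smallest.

Jba55II sites (CCCGGG) start at positions 89, 187.
Jba55II cuts after base 2 of each site, so after positions 90, 188.
Circular molecule, 2 cuts → 2 fragments:
  91–188 → 98 bp
  189–252 then 1–90 → 64 + 90 = 154 bp
Sorted largest to smallest: 154, 98 bp.

154, 98 bp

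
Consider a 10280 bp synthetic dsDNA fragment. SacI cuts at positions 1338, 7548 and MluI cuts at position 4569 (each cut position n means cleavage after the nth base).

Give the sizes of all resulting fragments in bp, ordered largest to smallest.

3231, 2979, 2732, 1338 bp

Combined cut positions (sorted): 1338, 4569, 7548.
Linear molecule, 3 cuts → 4 fragments:
  1338 − 0 = 1338 bp
  4569 − 1338 = 3231 bp
  7548 − 4569 = 2979 bp
  10280 − 7548 = 2732 bp
Sorted largest to smallest: 3231, 2979, 2732, 1338 bp.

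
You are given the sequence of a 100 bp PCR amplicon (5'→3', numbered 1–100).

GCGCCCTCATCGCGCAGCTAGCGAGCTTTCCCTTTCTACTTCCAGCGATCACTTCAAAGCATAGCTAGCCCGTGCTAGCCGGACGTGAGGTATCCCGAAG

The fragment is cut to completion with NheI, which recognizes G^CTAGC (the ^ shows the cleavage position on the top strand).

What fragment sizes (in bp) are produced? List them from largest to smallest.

NheI sites (GCTAGC) start at positions 17, 64, 74.
NheI cuts after the first base of each site, so after positions 17, 64, 74.
Linear molecule, 3 cuts → 4 fragments:
  1–17 → 17 bp
  18–64 → 47 bp
  65–74 → 10 bp
  75–100 → 26 bp
Sorted largest to smallest: 47, 26, 17, 10 bp.

47, 26, 17, 10 bp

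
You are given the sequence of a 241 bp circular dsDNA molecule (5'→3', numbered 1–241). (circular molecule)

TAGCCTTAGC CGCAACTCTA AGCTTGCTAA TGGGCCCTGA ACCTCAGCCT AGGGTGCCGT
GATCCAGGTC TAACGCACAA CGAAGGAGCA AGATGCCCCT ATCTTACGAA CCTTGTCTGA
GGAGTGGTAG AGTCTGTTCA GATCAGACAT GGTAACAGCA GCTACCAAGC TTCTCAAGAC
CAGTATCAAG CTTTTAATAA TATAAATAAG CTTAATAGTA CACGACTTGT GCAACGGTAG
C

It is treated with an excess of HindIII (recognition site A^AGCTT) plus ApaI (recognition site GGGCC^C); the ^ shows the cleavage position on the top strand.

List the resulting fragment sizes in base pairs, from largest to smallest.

HindIII sites (AAGCTT) start at positions 20, 167, 188, 208.
HindIII cuts after the first base of each site, so after positions 20, 167, 188, 208.
The ApaI site (GGGCCC) starts at position 32.
ApaI cuts after base 5 of each site (before the last base), so after position 36.
Combined cut positions: 20, 36, 167, 188, 208.
Circular molecule, 5 cuts → 5 fragments:
  21–36 → 16 bp
  37–167 → 131 bp
  168–188 → 21 bp
  189–208 → 20 bp
  209–241 then 1–20 → 33 + 20 = 53 bp
Sorted largest to smallest: 131, 53, 21, 20, 16 bp.

131, 53, 21, 20, 16 bp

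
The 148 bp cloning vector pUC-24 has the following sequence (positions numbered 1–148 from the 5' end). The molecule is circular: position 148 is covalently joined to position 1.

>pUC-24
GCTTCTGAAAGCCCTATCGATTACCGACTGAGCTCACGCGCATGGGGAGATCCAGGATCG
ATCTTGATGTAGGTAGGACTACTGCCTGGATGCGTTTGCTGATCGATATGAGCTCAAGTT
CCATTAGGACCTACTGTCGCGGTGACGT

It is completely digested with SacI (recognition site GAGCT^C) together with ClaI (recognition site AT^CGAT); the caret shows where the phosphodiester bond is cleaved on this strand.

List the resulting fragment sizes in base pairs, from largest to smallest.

51, 45, 24, 17, 11 bp

SacI sites (GAGCTC) start at positions 30, 110.
SacI cuts after base 5 of each site (before the last base), so after positions 34, 114.
ClaI sites (ATCGAT) start at positions 16, 57, 102.
ClaI cuts after base 2 of each site, so after positions 17, 58, 103.
Combined cut positions: 17, 34, 58, 103, 114.
Circular molecule, 5 cuts → 5 fragments:
  18–34 → 17 bp
  35–58 → 24 bp
  59–103 → 45 bp
  104–114 → 11 bp
  115–148 then 1–17 → 34 + 17 = 51 bp
Sorted largest to smallest: 51, 45, 24, 17, 11 bp.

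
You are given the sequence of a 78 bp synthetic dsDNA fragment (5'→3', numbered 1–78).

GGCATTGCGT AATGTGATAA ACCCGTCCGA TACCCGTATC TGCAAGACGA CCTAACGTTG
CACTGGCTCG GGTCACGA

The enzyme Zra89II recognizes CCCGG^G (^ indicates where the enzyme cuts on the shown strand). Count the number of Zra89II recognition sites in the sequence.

0

No occurrence of CCCGGG is present in the sequence.
Zra89II does not cut: 0 sites.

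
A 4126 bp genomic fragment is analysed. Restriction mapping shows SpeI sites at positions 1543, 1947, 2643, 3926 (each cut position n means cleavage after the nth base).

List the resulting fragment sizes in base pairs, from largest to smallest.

1543, 1283, 696, 404, 200 bp

Linear molecule, 4 cuts → 5 fragments:
  1543 − 0 = 1543 bp
  1947 − 1543 = 404 bp
  2643 − 1947 = 696 bp
  3926 − 2643 = 1283 bp
  4126 − 3926 = 200 bp
Sorted largest to smallest: 1543, 1283, 696, 404, 200 bp.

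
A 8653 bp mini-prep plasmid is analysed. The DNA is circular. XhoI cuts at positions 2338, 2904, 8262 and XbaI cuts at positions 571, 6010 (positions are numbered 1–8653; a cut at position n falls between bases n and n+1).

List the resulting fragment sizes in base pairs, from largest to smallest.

Combined cut positions (sorted): 571, 2338, 2904, 6010, 8262.
Circular molecule, 5 cuts → 5 fragments:
  2338 − 571 = 1767 bp
  2904 − 2338 = 566 bp
  6010 − 2904 = 3106 bp
  8262 − 6010 = 2252 bp
  wrap: 8653 − 8262 + 571 = 962 bp
Sorted largest to smallest: 3106, 2252, 1767, 962, 566 bp.

3106, 2252, 1767, 962, 566 bp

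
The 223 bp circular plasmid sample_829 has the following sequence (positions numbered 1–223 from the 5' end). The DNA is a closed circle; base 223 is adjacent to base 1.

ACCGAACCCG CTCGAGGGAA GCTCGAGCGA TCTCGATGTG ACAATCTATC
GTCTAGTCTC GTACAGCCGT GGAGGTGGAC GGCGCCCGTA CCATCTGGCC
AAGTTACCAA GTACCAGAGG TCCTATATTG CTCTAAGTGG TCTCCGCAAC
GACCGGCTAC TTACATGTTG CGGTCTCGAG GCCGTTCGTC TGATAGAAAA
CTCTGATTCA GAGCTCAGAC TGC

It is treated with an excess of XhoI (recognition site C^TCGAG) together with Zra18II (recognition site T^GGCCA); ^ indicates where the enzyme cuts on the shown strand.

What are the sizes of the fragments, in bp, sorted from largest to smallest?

79, 74, 59, 11 bp

XhoI sites (CTCGAG) start at positions 11, 22, 175.
XhoI cuts after the first base of each site, so after positions 11, 22, 175.
The Zra18II site (TGGCCA) starts at position 96.
Zra18II cuts after the first base of each site, so after position 96.
Combined cut positions: 11, 22, 96, 175.
Circular molecule, 4 cuts → 4 fragments:
  12–22 → 11 bp
  23–96 → 74 bp
  97–175 → 79 bp
  176–223 then 1–11 → 48 + 11 = 59 bp
Sorted largest to smallest: 79, 74, 59, 11 bp.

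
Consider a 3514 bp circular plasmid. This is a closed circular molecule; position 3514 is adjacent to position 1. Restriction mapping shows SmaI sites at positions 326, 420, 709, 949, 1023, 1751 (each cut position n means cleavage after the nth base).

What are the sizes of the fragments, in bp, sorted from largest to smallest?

2089, 728, 289, 240, 94, 74 bp

Circular molecule, 6 cuts → 6 fragments:
  420 − 326 = 94 bp
  709 − 420 = 289 bp
  949 − 709 = 240 bp
  1023 − 949 = 74 bp
  1751 − 1023 = 728 bp
  wrap: 3514 − 1751 + 326 = 2089 bp
Sorted largest to smallest: 2089, 728, 289, 240, 94, 74 bp.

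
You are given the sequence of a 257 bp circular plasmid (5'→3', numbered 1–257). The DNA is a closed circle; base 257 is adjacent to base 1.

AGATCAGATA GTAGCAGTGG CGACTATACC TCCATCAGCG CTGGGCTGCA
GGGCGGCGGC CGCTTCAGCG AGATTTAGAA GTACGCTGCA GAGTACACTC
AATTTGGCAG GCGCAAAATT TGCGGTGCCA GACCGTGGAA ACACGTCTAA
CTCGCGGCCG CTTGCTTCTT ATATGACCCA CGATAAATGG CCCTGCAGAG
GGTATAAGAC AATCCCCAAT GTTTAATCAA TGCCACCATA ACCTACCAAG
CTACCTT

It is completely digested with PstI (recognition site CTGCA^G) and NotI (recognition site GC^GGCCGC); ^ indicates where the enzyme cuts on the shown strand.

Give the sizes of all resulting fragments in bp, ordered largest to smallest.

110, 65, 42, 33, 7 bp

PstI sites (CTGCAG) start at positions 46, 86, 193.
PstI cuts after base 5 of each site (before the last base), so after positions 50, 90, 197.
NotI sites (GCGGCCGC) start at positions 56, 154.
NotI cuts after base 2 of each site, so after positions 57, 155.
Combined cut positions: 50, 57, 90, 155, 197.
Circular molecule, 5 cuts → 5 fragments:
  51–57 → 7 bp
  58–90 → 33 bp
  91–155 → 65 bp
  156–197 → 42 bp
  198–257 then 1–50 → 60 + 50 = 110 bp
Sorted largest to smallest: 110, 65, 42, 33, 7 bp.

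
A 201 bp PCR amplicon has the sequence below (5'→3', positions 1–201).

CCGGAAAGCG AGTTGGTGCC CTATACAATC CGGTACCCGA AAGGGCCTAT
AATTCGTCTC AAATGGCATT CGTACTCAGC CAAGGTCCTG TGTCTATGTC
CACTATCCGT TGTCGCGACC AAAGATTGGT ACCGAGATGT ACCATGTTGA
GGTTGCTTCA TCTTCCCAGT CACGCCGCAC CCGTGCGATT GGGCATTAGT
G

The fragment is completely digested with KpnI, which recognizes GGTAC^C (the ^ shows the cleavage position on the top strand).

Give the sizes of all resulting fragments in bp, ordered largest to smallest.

KpnI sites (GGTACC) start at positions 32, 128.
KpnI cuts after base 5 of each site (before the last base), so after positions 36, 132.
Linear molecule, 2 cuts → 3 fragments:
  1–36 → 36 bp
  37–132 → 96 bp
  133–201 → 69 bp
Sorted largest to smallest: 96, 69, 36 bp.

96, 69, 36 bp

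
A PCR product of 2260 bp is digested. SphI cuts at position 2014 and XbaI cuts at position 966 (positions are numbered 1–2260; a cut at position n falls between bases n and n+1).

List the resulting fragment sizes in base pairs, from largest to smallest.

Combined cut positions (sorted): 966, 2014.
Linear molecule, 2 cuts → 3 fragments:
  966 − 0 = 966 bp
  2014 − 966 = 1048 bp
  2260 − 2014 = 246 bp
Sorted largest to smallest: 1048, 966, 246 bp.

1048, 966, 246 bp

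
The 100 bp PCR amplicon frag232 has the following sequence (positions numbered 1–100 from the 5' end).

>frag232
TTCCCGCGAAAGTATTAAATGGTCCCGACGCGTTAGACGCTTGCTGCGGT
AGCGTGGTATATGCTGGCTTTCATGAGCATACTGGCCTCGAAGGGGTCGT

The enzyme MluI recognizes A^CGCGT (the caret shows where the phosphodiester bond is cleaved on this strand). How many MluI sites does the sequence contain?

1

ACGCGT occurs starting at position 28.
MluI cuts at 1 site.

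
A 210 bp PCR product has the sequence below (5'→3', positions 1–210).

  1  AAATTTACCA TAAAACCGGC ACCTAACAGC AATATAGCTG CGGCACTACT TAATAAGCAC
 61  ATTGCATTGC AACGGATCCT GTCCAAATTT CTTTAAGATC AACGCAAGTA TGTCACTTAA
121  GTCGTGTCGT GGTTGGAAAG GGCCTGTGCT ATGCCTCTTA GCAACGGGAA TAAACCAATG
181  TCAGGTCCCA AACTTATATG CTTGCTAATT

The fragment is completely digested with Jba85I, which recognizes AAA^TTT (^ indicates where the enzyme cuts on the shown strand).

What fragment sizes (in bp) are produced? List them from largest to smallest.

123, 84, 3 bp

Jba85I sites (AAATTT) start at positions 1, 85.
Jba85I cuts after base 3 of each site, so after positions 3, 87.
Linear molecule, 2 cuts → 3 fragments:
  1–3 → 3 bp
  4–87 → 84 bp
  88–210 → 123 bp
Sorted largest to smallest: 123, 84, 3 bp.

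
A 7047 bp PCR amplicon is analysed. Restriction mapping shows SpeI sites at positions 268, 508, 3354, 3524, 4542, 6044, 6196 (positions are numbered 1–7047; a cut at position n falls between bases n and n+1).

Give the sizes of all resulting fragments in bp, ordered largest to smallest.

Linear molecule, 7 cuts → 8 fragments:
  268 − 0 = 268 bp
  508 − 268 = 240 bp
  3354 − 508 = 2846 bp
  3524 − 3354 = 170 bp
  4542 − 3524 = 1018 bp
  6044 − 4542 = 1502 bp
  6196 − 6044 = 152 bp
  7047 − 6196 = 851 bp
Sorted largest to smallest: 2846, 1502, 1018, 851, 268, 240, 170, 152 bp.

2846, 1502, 1018, 851, 268, 240, 170, 152 bp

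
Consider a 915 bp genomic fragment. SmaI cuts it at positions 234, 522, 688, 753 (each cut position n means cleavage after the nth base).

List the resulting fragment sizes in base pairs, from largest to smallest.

288, 234, 166, 162, 65 bp

Linear molecule, 4 cuts → 5 fragments:
  234 − 0 = 234 bp
  522 − 234 = 288 bp
  688 − 522 = 166 bp
  753 − 688 = 65 bp
  915 − 753 = 162 bp
Sorted largest to smallest: 288, 234, 166, 162, 65 bp.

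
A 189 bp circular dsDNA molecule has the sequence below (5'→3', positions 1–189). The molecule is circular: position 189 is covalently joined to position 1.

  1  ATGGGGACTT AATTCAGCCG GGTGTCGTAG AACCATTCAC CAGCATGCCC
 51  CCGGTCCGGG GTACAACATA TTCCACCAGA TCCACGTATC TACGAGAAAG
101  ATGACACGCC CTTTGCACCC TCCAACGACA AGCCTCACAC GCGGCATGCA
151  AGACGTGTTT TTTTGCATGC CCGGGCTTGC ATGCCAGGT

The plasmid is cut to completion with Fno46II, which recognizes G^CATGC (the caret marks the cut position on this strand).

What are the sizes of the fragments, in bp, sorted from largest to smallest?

Fno46II sites (GCATGC) start at positions 43, 144, 165, 179.
Fno46II cuts after the first base of each site, so after positions 43, 144, 165, 179.
Circular molecule, 4 cuts → 4 fragments:
  44–144 → 101 bp
  145–165 → 21 bp
  166–179 → 14 bp
  180–189 then 1–43 → 10 + 43 = 53 bp
Sorted largest to smallest: 101, 53, 21, 14 bp.

101, 53, 21, 14 bp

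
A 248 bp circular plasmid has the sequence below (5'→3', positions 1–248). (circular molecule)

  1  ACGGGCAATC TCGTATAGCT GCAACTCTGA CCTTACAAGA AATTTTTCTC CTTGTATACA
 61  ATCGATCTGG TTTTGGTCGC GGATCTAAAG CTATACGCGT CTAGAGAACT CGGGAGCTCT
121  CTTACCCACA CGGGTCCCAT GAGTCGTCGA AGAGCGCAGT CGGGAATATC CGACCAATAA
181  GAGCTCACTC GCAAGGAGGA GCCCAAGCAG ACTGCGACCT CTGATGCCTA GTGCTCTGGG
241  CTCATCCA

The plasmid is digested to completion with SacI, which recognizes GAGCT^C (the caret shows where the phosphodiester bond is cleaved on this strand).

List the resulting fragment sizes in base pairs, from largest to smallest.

181, 67 bp

SacI sites (GAGCTC) start at positions 114, 181.
SacI cuts after base 5 of each site (before the last base), so after positions 118, 185.
Circular molecule, 2 cuts → 2 fragments:
  119–185 → 67 bp
  186–248 then 1–118 → 63 + 118 = 181 bp
Sorted largest to smallest: 181, 67 bp.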